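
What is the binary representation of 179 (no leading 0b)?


179 = 10110011 in binary

10110011


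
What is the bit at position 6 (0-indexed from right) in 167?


0b10100111, position 6 = 0

0


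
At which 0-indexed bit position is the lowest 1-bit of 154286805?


0b1001001100100011101011010101. Lowest set bit at position 0

0


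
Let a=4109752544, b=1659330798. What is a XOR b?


4109752544 ^ 1659330798 = 2517809166

2517809166


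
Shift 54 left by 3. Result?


0b110110 << 3 = 0b110110000 = 432

432


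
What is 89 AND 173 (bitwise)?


0b1011001 & 0b10101101 = 0b1001 = 9

9


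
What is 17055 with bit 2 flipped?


17055 ^ (1 << 2) = 17055 ^ 4 = 17051

17051


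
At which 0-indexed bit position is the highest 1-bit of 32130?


0b111110110000010. Highest set bit at position 14

14


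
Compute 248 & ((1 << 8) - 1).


248 & 255 = 248

248


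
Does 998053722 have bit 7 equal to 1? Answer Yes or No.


0b111011011111010001011101011010, bit 7 = 0. No

No


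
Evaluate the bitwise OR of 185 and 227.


0b10111001 | 0b11100011 = 0b11111011 = 251

251


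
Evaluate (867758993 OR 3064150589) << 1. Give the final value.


Step 1: 867758993 | 3064150589 = 3082550205
Step 2: 3082550205 << 1 = 6165100410

6165100410


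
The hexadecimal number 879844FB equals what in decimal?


879844FB hex = 2274903291 decimal

2274903291


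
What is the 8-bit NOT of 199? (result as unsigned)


~0b11000111 = 0b111000 = 56 (8-bit unsigned)

56


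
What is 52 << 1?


0b110100 << 1 = 0b1101000 = 104

104


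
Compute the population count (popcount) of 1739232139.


0b1100111101010101001001110001011 has 17 set bits

17


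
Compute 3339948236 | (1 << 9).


3339948236 | (1 << 9) = 3339948236 | 512 = 3339948748

3339948748


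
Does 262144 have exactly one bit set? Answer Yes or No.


0b1000000000000000000. Only one bit set => Yes

Yes


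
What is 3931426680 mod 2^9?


3931426680 & 511 = 376

376


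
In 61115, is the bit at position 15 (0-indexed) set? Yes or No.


0b1110111010111011, bit 15 = 1. Yes

Yes


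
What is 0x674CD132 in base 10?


674CD132 hex = 1733087538 decimal

1733087538


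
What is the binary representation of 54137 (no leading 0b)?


54137 = 1101001101111001 in binary

1101001101111001


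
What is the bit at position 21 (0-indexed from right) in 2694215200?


0b10100000100101100111011000100000, position 21 = 0

0


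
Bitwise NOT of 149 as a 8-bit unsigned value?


~0b10010101 = 0b1101010 = 106 (8-bit unsigned)

106


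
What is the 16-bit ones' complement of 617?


617 ^ 65535 = 64918

64918


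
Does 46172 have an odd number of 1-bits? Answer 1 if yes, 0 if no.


0b1011010001011100 has 8 ones => parity 0

0


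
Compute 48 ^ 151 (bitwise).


0b110000 ^ 0b10010111 = 0b10100111 = 167

167


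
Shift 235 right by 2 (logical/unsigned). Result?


0b11101011 >> 2 = 0b111010 = 58

58


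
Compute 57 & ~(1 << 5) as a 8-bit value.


57 & ~(1 << 5) = 25

25


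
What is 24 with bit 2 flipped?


24 ^ (1 << 2) = 24 ^ 4 = 28

28


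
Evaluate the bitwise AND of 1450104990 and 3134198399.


0b1010110011011101101100010011110 & 0b10111010110100000001001001111111 = 0b10010010000000001000000011110 = 306188318

306188318


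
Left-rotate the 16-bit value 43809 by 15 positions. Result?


Rotate 0b1010101100100001 left by 15 (16-bit) = 0b1101010110010000 = 54672

54672


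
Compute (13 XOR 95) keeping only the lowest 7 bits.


Step 1: 13 ^ 95 = 82
Step 2: 82 & 127 = 82

82


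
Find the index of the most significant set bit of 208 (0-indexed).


0b11010000. Highest set bit at position 7

7


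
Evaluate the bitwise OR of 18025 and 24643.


0b100011001101001 | 0b110000001000011 = 0b110011001101011 = 26219

26219


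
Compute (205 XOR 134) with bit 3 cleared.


Step 1: 205 ^ 134 = 75
Step 2: 75 & ~(1 << 3) = 67

67


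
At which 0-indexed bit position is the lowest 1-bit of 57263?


0b1101111110101111. Lowest set bit at position 0

0


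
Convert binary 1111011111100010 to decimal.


1111011111100010 in decimal = 63458

63458


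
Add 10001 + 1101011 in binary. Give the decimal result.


10001 + 1101011 = 1111100 = 124

124


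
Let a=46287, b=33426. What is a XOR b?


46287 ^ 33426 = 13917

13917


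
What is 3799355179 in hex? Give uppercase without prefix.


3799355179 = E2758F2B hex

E2758F2B


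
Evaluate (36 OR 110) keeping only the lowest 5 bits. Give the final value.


Step 1: 36 | 110 = 110
Step 2: 110 & 31 = 14

14


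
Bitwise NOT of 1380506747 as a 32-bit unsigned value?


~0b1010010010010001101110001111011 = 0b10101101101101110010001110000100 = 2914460548 (32-bit unsigned)

2914460548


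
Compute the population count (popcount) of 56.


0b111000 has 3 set bits

3


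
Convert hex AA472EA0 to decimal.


AA472EA0 hex = 2856791712 decimal

2856791712


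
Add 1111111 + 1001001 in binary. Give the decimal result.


1111111 + 1001001 = 11001000 = 200

200


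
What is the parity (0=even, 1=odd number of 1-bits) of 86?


0b1010110 has 4 ones => parity 0

0


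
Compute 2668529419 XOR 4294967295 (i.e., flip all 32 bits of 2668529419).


2668529419 ^ 4294967295 = 1626437876

1626437876


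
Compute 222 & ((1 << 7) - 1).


222 & 127 = 94

94


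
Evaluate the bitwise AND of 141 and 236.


0b10001101 & 0b11101100 = 0b10001100 = 140

140


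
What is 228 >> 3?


0b11100100 >> 3 = 0b11100 = 28

28


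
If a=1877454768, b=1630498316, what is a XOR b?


1877454768 ^ 1630498316 = 248037820

248037820


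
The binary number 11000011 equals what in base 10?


11000011 in decimal = 195

195


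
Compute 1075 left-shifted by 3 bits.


0b10000110011 << 3 = 0b10000110011000 = 8600

8600


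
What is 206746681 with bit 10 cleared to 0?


206746681 & ~(1 << 10) = 206745657

206745657


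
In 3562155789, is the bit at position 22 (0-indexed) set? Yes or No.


0b11010100010100100010111100001101, bit 22 = 1. Yes

Yes


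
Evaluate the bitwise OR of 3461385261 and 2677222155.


0b11001110010100001000110000101101 | 0b10011111100100110010101100001011 = 0b11011111110100111010111100101111 = 3755192111

3755192111


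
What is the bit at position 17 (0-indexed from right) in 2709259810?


0b10100001011111000000011000100010, position 17 = 0

0


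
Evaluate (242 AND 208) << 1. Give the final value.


Step 1: 242 & 208 = 208
Step 2: 208 << 1 = 416

416


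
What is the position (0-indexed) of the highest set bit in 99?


0b1100011. Highest set bit at position 6

6


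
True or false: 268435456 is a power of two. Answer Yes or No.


0b10000000000000000000000000000. Only one bit set => Yes

Yes


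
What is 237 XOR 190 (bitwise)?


0b11101101 ^ 0b10111110 = 0b1010011 = 83

83


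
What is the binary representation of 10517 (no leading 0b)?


10517 = 10100100010101 in binary

10100100010101


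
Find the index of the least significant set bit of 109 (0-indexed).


0b1101101. Lowest set bit at position 0

0


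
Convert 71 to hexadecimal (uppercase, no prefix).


71 = 47 hex

47


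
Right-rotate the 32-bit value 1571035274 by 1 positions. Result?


Rotate 0b1011101101001000001100010001010 right by 1 (32-bit) = 0b101110110100100000110001000101 = 785517637

785517637


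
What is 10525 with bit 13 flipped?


10525 ^ (1 << 13) = 10525 ^ 8192 = 2333

2333


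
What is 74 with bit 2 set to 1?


74 | (1 << 2) = 74 | 4 = 78

78


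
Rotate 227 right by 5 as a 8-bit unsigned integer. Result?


Rotate 0b11100011 right by 5 (8-bit) = 0b11111 = 31

31


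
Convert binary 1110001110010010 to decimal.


1110001110010010 in decimal = 58258

58258


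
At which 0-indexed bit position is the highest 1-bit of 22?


0b10110. Highest set bit at position 4

4


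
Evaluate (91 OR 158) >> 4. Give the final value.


Step 1: 91 | 158 = 223
Step 2: 223 >> 4 = 13

13


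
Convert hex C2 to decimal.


C2 hex = 194 decimal

194


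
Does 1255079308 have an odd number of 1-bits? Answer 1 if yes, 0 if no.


0b1001010110011101111110110001100 has 18 ones => parity 0

0


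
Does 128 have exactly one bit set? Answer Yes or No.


0b10000000. Only one bit set => Yes

Yes


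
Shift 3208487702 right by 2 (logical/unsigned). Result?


0b10111111001111011010001100010110 >> 2 = 0b101111110011110110100011000101 = 802121925

802121925


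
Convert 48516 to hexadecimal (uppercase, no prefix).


48516 = BD84 hex

BD84


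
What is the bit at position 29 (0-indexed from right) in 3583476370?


0b11010101100101111000001010010010, position 29 = 0

0


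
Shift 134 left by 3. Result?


0b10000110 << 3 = 0b10000110000 = 1072

1072


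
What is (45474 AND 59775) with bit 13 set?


Step 1: 45474 & 59775 = 41250
Step 2: 41250 | (1 << 13) = 41250 | 8192 = 41250

41250


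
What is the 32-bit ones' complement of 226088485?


226088485 ^ 4294967295 = 4068878810

4068878810


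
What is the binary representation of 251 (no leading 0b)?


251 = 11111011 in binary

11111011


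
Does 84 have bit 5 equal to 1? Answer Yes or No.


0b1010100, bit 5 = 0. No

No


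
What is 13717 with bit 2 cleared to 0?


13717 & ~(1 << 2) = 13713

13713


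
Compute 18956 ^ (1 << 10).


18956 ^ (1 << 10) = 18956 ^ 1024 = 19980

19980


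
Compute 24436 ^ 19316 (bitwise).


0b101111101110100 ^ 0b100101101110100 = 0b1010000000000 = 5120

5120


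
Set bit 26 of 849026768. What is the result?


849026768 | (1 << 26) = 849026768 | 67108864 = 916135632

916135632


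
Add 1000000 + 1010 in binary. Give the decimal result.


1000000 + 1010 = 1001010 = 74

74


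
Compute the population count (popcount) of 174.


0b10101110 has 5 set bits

5


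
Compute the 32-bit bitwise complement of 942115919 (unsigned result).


~0b111000001001111000110001001111 = 0b11000111110110000111001110110000 = 3352851376 (32-bit unsigned)

3352851376


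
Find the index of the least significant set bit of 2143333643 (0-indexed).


0b1111111110000001010110100001011. Lowest set bit at position 0

0


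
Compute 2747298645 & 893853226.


0b10100011110000000111001101010101 & 0b110101010001110001111000101010 = 0b100001010000000001001000000000 = 557847040

557847040


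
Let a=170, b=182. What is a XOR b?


170 ^ 182 = 28

28


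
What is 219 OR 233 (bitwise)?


0b11011011 | 0b11101001 = 0b11111011 = 251

251


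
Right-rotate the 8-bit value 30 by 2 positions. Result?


Rotate 0b11110 right by 2 (8-bit) = 0b10000111 = 135

135


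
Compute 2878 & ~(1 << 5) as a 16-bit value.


2878 & ~(1 << 5) = 2846

2846


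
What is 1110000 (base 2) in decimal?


1110000 in decimal = 112

112


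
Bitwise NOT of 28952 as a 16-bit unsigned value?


~0b111000100011000 = 0b1000111011100111 = 36583 (16-bit unsigned)

36583


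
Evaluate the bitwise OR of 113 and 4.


0b1110001 | 0b100 = 0b1110101 = 117

117


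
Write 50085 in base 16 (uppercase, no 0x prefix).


50085 = C3A5 hex

C3A5


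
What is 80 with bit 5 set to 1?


80 | (1 << 5) = 80 | 32 = 112

112


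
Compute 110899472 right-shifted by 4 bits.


0b110100111000011000100010000 >> 4 = 0b11010011100001100010001 = 6931217

6931217


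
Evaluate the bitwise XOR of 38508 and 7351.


0b1001011001101100 ^ 0b1110010110111 = 0b1000101011011011 = 35547

35547


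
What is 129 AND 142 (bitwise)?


0b10000001 & 0b10001110 = 0b10000000 = 128

128


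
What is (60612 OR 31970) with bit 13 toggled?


Step 1: 60612 | 31970 = 64742
Step 2: 64742 ^ (1 << 13) = 64742 ^ 8192 = 56550

56550


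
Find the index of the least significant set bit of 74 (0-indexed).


0b1001010. Lowest set bit at position 1

1


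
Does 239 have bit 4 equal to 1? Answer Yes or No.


0b11101111, bit 4 = 0. No

No


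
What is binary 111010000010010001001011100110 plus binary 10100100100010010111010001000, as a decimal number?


111010000010010001001011100110 + 10100100100010010111010001000 = 1001110100110100100000101101110 = 1318732142

1318732142


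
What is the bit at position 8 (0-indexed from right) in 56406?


0b1101110001010110, position 8 = 0

0


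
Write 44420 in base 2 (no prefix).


44420 = 1010110110000100 in binary

1010110110000100


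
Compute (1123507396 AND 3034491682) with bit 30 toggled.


Step 1: 1123507396 & 3034491682 = 14026752
Step 2: 14026752 ^ (1 << 30) = 14026752 ^ 1073741824 = 1087768576

1087768576


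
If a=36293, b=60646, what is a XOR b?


36293 ^ 60646 = 24867

24867


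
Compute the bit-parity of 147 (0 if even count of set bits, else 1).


0b10010011 has 4 ones => parity 0

0


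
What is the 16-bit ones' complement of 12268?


12268 ^ 65535 = 53267

53267


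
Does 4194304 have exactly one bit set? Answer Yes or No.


0b10000000000000000000000. Only one bit set => Yes

Yes


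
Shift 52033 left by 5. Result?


0b1100101101000001 << 5 = 0b110010110100000100000 = 1665056

1665056


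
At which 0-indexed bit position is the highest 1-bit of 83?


0b1010011. Highest set bit at position 6

6


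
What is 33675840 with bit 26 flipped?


33675840 ^ (1 << 26) = 33675840 ^ 67108864 = 100784704

100784704


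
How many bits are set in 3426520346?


0b11001100001111001000110100011010 has 15 set bits

15


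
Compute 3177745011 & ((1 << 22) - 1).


3177745011 & 4194303 = 2656883

2656883


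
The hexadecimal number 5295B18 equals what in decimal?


5295B18 hex = 86596376 decimal

86596376


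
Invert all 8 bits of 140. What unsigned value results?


140 ^ 255 = 115

115


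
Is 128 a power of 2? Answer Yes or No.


0b10000000. Only one bit set => Yes

Yes


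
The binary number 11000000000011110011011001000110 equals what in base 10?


11000000000011110011011001000110 in decimal = 3222222406

3222222406


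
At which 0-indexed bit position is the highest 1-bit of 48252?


0b1011110001111100. Highest set bit at position 15

15


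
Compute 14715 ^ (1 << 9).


14715 ^ (1 << 9) = 14715 ^ 512 = 15227

15227


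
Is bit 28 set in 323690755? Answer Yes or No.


0b10011010010110010000100000011, bit 28 = 1. Yes

Yes


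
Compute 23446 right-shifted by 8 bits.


0b101101110010110 >> 8 = 0b1011011 = 91

91


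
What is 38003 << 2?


0b1001010001110011 << 2 = 0b100101000111001100 = 152012

152012


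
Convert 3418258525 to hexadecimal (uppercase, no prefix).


3418258525 = CBBE7C5D hex

CBBE7C5D


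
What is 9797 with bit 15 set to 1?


9797 | (1 << 15) = 9797 | 32768 = 42565

42565


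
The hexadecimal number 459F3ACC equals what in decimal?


459F3ACC hex = 1168063180 decimal

1168063180


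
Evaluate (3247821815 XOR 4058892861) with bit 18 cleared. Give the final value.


Step 1: 3247821815 ^ 4058892861 = 813177290
Step 2: 813177290 & ~(1 << 18) = 813177290

813177290


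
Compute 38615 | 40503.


0b1001011011010111 | 0b1001111000110111 = 0b1001111011110111 = 40695

40695


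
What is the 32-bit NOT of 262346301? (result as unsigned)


~0b1111101000110001011000111101 = 0b11110000010111001110100111000010 = 4032620994 (32-bit unsigned)

4032620994


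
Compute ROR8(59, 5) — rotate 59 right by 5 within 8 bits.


Rotate 0b111011 right by 5 (8-bit) = 0b11011001 = 217

217


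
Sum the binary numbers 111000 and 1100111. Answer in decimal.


111000 + 1100111 = 10011111 = 159

159


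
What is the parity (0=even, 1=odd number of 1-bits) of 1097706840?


0b1000001011011011010110101011000 has 15 ones => parity 1

1


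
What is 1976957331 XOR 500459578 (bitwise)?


0b1110101110101011111100110010011 ^ 0b11101110101000110100000111010 = 0b1101000000000011001000110101001 = 1744933289

1744933289


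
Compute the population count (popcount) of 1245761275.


0b1001010010000001100111011111011 has 16 set bits

16


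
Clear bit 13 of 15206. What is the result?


15206 & ~(1 << 13) = 7014

7014


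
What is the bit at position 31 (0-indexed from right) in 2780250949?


0b10100101101101110100001101000101, position 31 = 1

1


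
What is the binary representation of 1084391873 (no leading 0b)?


1084391873 = 1000000101000101000000111000001 in binary

1000000101000101000000111000001


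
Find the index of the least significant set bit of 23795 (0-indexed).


0b101110011110011. Lowest set bit at position 0

0


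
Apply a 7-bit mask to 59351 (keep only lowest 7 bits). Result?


59351 & 127 = 87

87


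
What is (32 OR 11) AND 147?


Step 1: 32 | 11 = 43
Step 2: 43 & 147 = 3

3


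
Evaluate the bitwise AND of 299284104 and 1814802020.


0b10001110101101011011010001000 & 0b1101100001010111010111001100100 = 0b101010011000000000 = 173568

173568


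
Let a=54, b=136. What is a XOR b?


54 ^ 136 = 190

190


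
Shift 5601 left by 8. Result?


0b1010111100001 << 8 = 0b101011110000100000000 = 1433856

1433856


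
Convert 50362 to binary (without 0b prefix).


50362 = 1100010010111010 in binary

1100010010111010


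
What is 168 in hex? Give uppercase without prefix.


168 = A8 hex

A8


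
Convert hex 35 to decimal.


35 hex = 53 decimal

53


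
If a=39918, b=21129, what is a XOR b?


39918 ^ 21129 = 51559

51559


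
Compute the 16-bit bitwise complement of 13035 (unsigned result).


~0b11001011101011 = 0b1100110100010100 = 52500 (16-bit unsigned)

52500


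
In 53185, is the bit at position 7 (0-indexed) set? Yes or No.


0b1100111111000001, bit 7 = 1. Yes

Yes


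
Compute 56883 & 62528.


0b1101111000110011 & 0b1111010001000000 = 0b1101010000000000 = 54272

54272


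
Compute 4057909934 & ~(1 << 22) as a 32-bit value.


4057909934 & ~(1 << 22) = 4053715630

4053715630


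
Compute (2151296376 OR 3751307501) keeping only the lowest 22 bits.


Step 1: 2151296376 | 3751307501 = 3753537021
Step 2: 3753537021 & 4194303 = 3829245

3829245


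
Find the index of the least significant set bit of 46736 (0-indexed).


0b1011011010010000. Lowest set bit at position 4

4


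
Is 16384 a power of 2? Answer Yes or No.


0b100000000000000. Only one bit set => Yes

Yes


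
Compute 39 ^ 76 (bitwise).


0b100111 ^ 0b1001100 = 0b1101011 = 107

107


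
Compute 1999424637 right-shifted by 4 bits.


0b1110111001011001100110001111101 >> 4 = 0b111011100101100110011000111 = 124964039

124964039


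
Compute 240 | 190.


0b11110000 | 0b10111110 = 0b11111110 = 254

254


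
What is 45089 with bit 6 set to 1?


45089 | (1 << 6) = 45089 | 64 = 45153

45153


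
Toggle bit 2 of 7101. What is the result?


7101 ^ (1 << 2) = 7101 ^ 4 = 7097

7097


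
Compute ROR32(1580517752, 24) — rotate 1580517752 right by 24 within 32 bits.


Rotate 0b1011110001101001100100101111000 right by 24 (32-bit) = 0b110100110010010111100001011110 = 885618782

885618782


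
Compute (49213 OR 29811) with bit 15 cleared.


Step 1: 49213 | 29811 = 62591
Step 2: 62591 & ~(1 << 15) = 29823

29823


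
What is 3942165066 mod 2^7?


3942165066 & 127 = 74

74


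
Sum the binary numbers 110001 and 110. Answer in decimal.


110001 + 110 = 110111 = 55

55


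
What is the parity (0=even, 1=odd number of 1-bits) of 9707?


0b10010111101011 has 9 ones => parity 1

1


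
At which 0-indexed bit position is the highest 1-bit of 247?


0b11110111. Highest set bit at position 7

7


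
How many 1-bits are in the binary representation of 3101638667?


0b10111000110111110100000000001011 has 15 set bits

15


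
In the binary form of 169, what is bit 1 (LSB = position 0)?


0b10101001, position 1 = 0

0


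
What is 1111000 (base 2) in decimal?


1111000 in decimal = 120

120


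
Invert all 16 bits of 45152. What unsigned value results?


45152 ^ 65535 = 20383

20383


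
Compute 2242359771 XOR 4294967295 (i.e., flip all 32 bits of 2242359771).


2242359771 ^ 4294967295 = 2052607524

2052607524


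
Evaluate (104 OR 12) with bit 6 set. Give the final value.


Step 1: 104 | 12 = 108
Step 2: 108 | (1 << 6) = 108 | 64 = 108

108


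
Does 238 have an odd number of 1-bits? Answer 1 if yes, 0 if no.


0b11101110 has 6 ones => parity 0

0


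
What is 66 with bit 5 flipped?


66 ^ (1 << 5) = 66 ^ 32 = 98

98


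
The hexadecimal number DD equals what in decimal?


DD hex = 221 decimal

221


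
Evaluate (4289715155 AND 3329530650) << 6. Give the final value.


Step 1: 4289715155 & 3329530650 = 3324287762
Step 2: 3324287762 << 6 = 212754416768

212754416768


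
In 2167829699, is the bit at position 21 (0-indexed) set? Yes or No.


0b10000001001101100111010011000011, bit 21 = 1. Yes

Yes


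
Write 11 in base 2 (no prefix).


11 = 1011 in binary

1011


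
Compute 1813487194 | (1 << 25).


1813487194 | (1 << 25) = 1813487194 | 33554432 = 1847041626

1847041626


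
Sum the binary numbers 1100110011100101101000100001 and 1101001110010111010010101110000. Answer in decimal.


1100110011100101101000100001 + 1101001110010111010010101110000 = 1110110100110011111111110010001 = 1989803921

1989803921


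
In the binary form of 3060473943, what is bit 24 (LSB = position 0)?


0b10110110011010110010000001010111, position 24 = 0

0


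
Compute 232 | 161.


0b11101000 | 0b10100001 = 0b11101001 = 233

233


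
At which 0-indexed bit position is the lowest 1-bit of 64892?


0b1111110101111100. Lowest set bit at position 2

2


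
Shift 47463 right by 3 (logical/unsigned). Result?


0b1011100101100111 >> 3 = 0b1011100101100 = 5932

5932


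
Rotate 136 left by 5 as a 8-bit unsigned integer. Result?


Rotate 0b10001000 left by 5 (8-bit) = 0b10001 = 17

17


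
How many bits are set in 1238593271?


0b1001001110100110110111011110111 has 20 set bits

20


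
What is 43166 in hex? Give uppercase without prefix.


43166 = A89E hex

A89E


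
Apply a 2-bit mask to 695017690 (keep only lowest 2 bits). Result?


695017690 & 3 = 2

2


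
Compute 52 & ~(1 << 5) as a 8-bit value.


52 & ~(1 << 5) = 20

20


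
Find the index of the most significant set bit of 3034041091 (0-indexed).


0b10110100110101111100101100000011. Highest set bit at position 31

31


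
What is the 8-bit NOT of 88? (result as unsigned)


~0b1011000 = 0b10100111 = 167 (8-bit unsigned)

167


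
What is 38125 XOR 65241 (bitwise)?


0b1001010011101101 ^ 0b1111111011011001 = 0b110101000110100 = 27188

27188


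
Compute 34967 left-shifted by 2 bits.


0b1000100010010111 << 2 = 0b100010001001011100 = 139868

139868


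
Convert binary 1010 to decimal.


1010 in decimal = 10

10


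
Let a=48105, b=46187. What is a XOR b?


48105 ^ 46187 = 3970

3970


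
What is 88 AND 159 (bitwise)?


0b1011000 & 0b10011111 = 0b11000 = 24

24


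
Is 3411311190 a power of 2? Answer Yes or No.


0b11001011010101000111101001010110. Multiple bits set => No

No


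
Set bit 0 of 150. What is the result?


150 | (1 << 0) = 150 | 1 = 151

151


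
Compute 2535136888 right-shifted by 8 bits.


0b10010111000110110001111001111000 >> 8 = 0b100101110001101100011110 = 9902878

9902878


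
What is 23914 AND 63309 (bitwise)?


0b101110101101010 & 0b1111011101001101 = 0b101010101001000 = 21832

21832


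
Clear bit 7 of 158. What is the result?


158 & ~(1 << 7) = 30

30


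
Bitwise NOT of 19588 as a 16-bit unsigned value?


~0b100110010000100 = 0b1011001101111011 = 45947 (16-bit unsigned)

45947


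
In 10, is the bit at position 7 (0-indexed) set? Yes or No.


0b1010, bit 7 = 0. No

No


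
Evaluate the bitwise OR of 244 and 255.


0b11110100 | 0b11111111 = 0b11111111 = 255

255


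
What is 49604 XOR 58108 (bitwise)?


0b1100000111000100 ^ 0b1110001011111100 = 0b10001100111000 = 9016

9016


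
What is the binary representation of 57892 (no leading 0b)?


57892 = 1110001000100100 in binary

1110001000100100


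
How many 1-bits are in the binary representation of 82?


0b1010010 has 3 set bits

3


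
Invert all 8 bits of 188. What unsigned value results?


188 ^ 255 = 67

67


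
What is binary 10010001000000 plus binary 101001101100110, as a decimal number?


10010001000000 + 101001101100110 = 111011110100110 = 30630

30630


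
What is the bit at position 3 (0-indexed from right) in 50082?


0b1100001110100010, position 3 = 0

0


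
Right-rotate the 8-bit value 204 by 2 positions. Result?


Rotate 0b11001100 right by 2 (8-bit) = 0b110011 = 51

51


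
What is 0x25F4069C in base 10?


25F4069C hex = 636749468 decimal

636749468


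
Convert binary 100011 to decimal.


100011 in decimal = 35

35


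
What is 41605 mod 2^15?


41605 & 32767 = 8837

8837


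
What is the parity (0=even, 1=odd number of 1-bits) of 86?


0b1010110 has 4 ones => parity 0

0


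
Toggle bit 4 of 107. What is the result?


107 ^ (1 << 4) = 107 ^ 16 = 123

123


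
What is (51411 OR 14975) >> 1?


Step 1: 51411 | 14975 = 64255
Step 2: 64255 >> 1 = 32127

32127


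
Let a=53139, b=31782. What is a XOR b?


53139 ^ 31782 = 46005

46005


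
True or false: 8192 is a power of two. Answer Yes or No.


0b10000000000000. Only one bit set => Yes

Yes


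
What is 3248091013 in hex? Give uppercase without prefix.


3248091013 = C199EF85 hex

C199EF85


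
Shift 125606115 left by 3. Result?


0b111011111001001100011100011 << 3 = 0b111011111001001100011100011000 = 1004848920

1004848920


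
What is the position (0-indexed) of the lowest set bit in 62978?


0b1111011000000010. Lowest set bit at position 1

1


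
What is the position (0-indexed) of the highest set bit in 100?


0b1100100. Highest set bit at position 6

6


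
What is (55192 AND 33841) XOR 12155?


Step 1: 55192 & 33841 = 33808
Step 2: 33808 ^ 12155 = 43883

43883


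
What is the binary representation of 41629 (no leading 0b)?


41629 = 1010001010011101 in binary

1010001010011101


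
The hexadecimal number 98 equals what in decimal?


98 hex = 152 decimal

152


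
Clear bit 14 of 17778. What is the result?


17778 & ~(1 << 14) = 1394

1394


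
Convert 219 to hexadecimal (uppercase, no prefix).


219 = DB hex

DB


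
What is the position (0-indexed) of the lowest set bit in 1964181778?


0b1110101000100110000100100010010. Lowest set bit at position 1

1


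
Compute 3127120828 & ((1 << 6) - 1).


3127120828 & 63 = 60

60


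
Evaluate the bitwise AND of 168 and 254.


0b10101000 & 0b11111110 = 0b10101000 = 168

168


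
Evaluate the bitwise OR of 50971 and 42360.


0b1100011100011011 | 0b1010010101111000 = 0b1110011101111011 = 59259

59259


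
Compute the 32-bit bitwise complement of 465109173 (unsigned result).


~0b11011101110010000000010110101 = 0b11100100010001101111111101001010 = 3829858122 (32-bit unsigned)

3829858122


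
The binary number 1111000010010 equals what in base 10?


1111000010010 in decimal = 7698

7698


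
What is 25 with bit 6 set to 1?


25 | (1 << 6) = 25 | 64 = 89

89


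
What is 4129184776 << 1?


0b11110110000111100101110000001000 << 1 = 0b111101100001111001011100000010000 = 8258369552

8258369552


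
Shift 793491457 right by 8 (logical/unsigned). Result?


0b101111010010111011100000000001 >> 8 = 0b1011110100101110111000 = 3099576

3099576


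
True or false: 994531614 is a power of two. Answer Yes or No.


0b111011010001110101100100011110. Multiple bits set => No

No


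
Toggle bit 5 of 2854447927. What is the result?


2854447927 ^ (1 << 5) = 2854447927 ^ 32 = 2854447895

2854447895


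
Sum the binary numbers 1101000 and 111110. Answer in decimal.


1101000 + 111110 = 10100110 = 166

166


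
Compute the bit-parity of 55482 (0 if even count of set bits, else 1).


0b1101100010111010 has 9 ones => parity 1

1


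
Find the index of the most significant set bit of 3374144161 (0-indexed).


0b11001001000111010101101010100001. Highest set bit at position 31

31


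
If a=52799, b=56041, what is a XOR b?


52799 ^ 56041 = 5334

5334


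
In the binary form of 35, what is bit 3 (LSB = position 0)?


0b100011, position 3 = 0

0


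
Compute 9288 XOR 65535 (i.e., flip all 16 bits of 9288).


9288 ^ 65535 = 56247

56247


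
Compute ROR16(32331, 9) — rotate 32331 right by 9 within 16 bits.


Rotate 0b111111001001011 right by 9 (16-bit) = 0b10010110111111 = 9663

9663


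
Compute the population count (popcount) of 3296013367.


0b11000100011101010010110000110111 has 16 set bits

16


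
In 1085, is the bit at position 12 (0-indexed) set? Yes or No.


0b10000111101, bit 12 = 0. No

No


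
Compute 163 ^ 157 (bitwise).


0b10100011 ^ 0b10011101 = 0b111110 = 62

62


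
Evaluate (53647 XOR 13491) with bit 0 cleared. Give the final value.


Step 1: 53647 ^ 13491 = 58684
Step 2: 58684 & ~(1 << 0) = 58684

58684


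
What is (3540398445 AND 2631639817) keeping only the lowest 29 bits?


Step 1: 3540398445 & 2631639817 = 2416058633
Step 2: 2416058633 & 536870911 = 268574985

268574985


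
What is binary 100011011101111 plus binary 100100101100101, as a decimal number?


100011011101111 + 100100101100101 = 1001000001010100 = 36948

36948


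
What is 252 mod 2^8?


252 & 255 = 252

252


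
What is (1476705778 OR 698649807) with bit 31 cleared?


Step 1: 1476705778 | 698649807 = 2040839679
Step 2: 2040839679 & ~(1 << 31) = 2040839679

2040839679


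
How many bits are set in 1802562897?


0b1101011011100001110110101010001 has 17 set bits

17


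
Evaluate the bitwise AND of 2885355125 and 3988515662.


0b10101011111110110000011001110101 & 0b11101101101110111110101101001110 = 0b10101001101110110000001001000100 = 2847605316

2847605316


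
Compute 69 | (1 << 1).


69 | (1 << 1) = 69 | 2 = 71

71


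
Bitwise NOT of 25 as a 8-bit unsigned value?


~0b11001 = 0b11100110 = 230 (8-bit unsigned)

230


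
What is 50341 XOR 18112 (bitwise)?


0b1100010010100101 ^ 0b100011011000000 = 0b1000001001100101 = 33381

33381


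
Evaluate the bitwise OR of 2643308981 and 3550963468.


0b10011101100011011011000110110101 | 0b11010011101001110110011100001100 = 0b11011111101011111111011110111101 = 3752851389

3752851389


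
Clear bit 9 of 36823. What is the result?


36823 & ~(1 << 9) = 36311

36311


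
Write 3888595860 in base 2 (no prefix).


3888595860 = 11100111110001110100001110010100 in binary

11100111110001110100001110010100


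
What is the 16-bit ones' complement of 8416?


8416 ^ 65535 = 57119

57119


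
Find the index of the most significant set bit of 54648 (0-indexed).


0b1101010101111000. Highest set bit at position 15

15


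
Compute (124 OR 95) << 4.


Step 1: 124 | 95 = 127
Step 2: 127 << 4 = 2032

2032


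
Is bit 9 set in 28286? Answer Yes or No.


0b110111001111110, bit 9 = 1. Yes

Yes


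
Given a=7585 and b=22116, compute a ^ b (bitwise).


7585 ^ 22116 = 19397

19397


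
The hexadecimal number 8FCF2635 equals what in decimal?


8FCF2635 hex = 2412717621 decimal

2412717621


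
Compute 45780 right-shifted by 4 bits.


0b1011001011010100 >> 4 = 0b101100101101 = 2861

2861


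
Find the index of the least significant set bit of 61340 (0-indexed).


0b1110111110011100. Lowest set bit at position 2

2


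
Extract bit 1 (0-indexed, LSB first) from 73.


0b1001001, position 1 = 0

0


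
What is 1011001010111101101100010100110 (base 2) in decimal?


1011001010111101101100010100110 in decimal = 1499388070

1499388070


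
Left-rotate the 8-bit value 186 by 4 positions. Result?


Rotate 0b10111010 left by 4 (8-bit) = 0b10101011 = 171

171


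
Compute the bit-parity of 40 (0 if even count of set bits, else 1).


0b101000 has 2 ones => parity 0

0


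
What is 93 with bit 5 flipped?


93 ^ (1 << 5) = 93 ^ 32 = 125

125


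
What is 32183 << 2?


0b111110110110111 << 2 = 0b11111011011011100 = 128732

128732


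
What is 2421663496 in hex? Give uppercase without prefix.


2421663496 = 9057A708 hex

9057A708


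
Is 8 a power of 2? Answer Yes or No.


0b1000. Only one bit set => Yes

Yes


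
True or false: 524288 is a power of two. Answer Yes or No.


0b10000000000000000000. Only one bit set => Yes

Yes


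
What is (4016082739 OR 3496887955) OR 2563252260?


Step 1: 4016082739 | 3496887955 = 4285452211
Step 2: 4285452211 | 2563252260 = 4293849015

4293849015


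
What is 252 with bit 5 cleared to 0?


252 & ~(1 << 5) = 220

220


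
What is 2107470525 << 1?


0b1111101100111010111001010111101 << 1 = 0b11111011001110101110010101111010 = 4214941050

4214941050


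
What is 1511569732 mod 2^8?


1511569732 & 255 = 68

68


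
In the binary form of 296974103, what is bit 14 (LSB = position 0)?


0b10001101100110111011100010111, position 14 = 1

1


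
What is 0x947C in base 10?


947C hex = 38012 decimal

38012


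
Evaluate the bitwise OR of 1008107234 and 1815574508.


0b111100000101100111111011100010 | 0b1101100001101110111011111101100 = 0b1111100001101110111111111101110 = 2084012014

2084012014


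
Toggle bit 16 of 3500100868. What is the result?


3500100868 ^ (1 << 16) = 3500100868 ^ 65536 = 3500035332

3500035332


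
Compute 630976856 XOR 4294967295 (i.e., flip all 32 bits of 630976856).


630976856 ^ 4294967295 = 3663990439

3663990439


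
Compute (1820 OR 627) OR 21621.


Step 1: 1820 | 627 = 1919
Step 2: 1919 | 21621 = 22399

22399


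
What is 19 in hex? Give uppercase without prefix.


19 = 13 hex

13


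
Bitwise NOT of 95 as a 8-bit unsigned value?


~0b1011111 = 0b10100000 = 160 (8-bit unsigned)

160


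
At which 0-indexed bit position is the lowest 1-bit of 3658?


0b111001001010. Lowest set bit at position 1

1


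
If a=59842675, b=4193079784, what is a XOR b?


59842675 ^ 4193079784 = 4202459547

4202459547


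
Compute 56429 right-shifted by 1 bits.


0b1101110001101101 >> 1 = 0b110111000110110 = 28214

28214


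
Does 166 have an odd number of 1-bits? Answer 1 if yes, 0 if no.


0b10100110 has 4 ones => parity 0

0


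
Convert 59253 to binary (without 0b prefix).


59253 = 1110011101110101 in binary

1110011101110101


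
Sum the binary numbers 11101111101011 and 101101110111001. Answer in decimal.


11101111101011 + 101101110111001 = 1001011110100100 = 38820

38820


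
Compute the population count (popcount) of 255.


0b11111111 has 8 set bits

8


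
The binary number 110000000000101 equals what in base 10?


110000000000101 in decimal = 24581

24581


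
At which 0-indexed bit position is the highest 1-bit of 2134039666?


0b1111111001100101101110001110010. Highest set bit at position 30

30


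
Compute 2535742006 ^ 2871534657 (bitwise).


0b10010111001001000101101000110110 ^ 0b10101011001010000010010001000001 = 0b111100000011000111111001110111 = 1007451767

1007451767


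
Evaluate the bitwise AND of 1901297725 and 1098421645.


0b1110001010100111000000000111101 & 0b1000001011110001001010110001101 = 0b1000001010100001000000000001101 = 1095794701

1095794701


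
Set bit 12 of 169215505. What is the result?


169215505 | (1 << 12) = 169215505 | 4096 = 169219601

169219601


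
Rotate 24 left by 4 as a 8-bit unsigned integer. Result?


Rotate 0b11000 left by 4 (8-bit) = 0b10000001 = 129

129


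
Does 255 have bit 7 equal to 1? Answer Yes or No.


0b11111111, bit 7 = 1. Yes

Yes


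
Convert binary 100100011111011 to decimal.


100100011111011 in decimal = 18683

18683


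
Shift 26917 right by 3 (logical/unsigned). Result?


0b110100100100101 >> 3 = 0b110100100100 = 3364

3364


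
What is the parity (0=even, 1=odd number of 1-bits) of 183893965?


0b1010111101011111111111001101 has 21 ones => parity 1

1


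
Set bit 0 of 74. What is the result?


74 | (1 << 0) = 74 | 1 = 75

75


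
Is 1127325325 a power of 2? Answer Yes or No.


0b1000011001100011001111010001101. Multiple bits set => No

No


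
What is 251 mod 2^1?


251 & 1 = 1

1


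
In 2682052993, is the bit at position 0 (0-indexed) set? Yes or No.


0b10011111110111001110000110000001, bit 0 = 1. Yes

Yes


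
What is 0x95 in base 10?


95 hex = 149 decimal

149


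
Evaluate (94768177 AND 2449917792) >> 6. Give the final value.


Step 1: 94768177 & 2449917792 = 394272
Step 2: 394272 >> 6 = 6160

6160


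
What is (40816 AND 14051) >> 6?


Step 1: 40816 & 14051 = 5728
Step 2: 5728 >> 6 = 89

89


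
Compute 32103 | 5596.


0b111110101100111 | 0b1010111011100 = 0b111110111111111 = 32255

32255


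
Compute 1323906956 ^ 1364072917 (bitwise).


0b1001110111010010011011110001100 ^ 0b1010001010011100001100111010101 = 0b11111101001110010111001011001 = 531050073

531050073


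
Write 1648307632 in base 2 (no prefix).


1648307632 = 1100010001111110010110110110000 in binary

1100010001111110010110110110000


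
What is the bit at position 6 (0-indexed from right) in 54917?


0b1101011010000101, position 6 = 0

0


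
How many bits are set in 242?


0b11110010 has 5 set bits

5


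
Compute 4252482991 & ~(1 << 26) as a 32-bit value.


4252482991 & ~(1 << 26) = 4185374127

4185374127


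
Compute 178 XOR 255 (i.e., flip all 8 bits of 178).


178 ^ 255 = 77

77


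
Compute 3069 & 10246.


0b101111111101 & 0b10100000000110 = 0b100000000100 = 2052

2052


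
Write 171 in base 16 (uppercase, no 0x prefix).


171 = AB hex

AB


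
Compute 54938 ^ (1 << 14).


54938 ^ (1 << 14) = 54938 ^ 16384 = 38554

38554


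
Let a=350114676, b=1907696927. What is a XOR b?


350114676 ^ 1907696927 = 1701541483

1701541483


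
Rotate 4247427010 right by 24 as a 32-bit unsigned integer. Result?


Rotate 0b11111101001010101001011111000010 right by 24 (32-bit) = 0b101010100101111100001011111101 = 714588925

714588925


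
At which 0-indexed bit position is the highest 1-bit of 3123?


0b110000110011. Highest set bit at position 11

11


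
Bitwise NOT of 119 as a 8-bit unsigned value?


~0b1110111 = 0b10001000 = 136 (8-bit unsigned)

136


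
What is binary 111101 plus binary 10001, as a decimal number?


111101 + 10001 = 1001110 = 78

78
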